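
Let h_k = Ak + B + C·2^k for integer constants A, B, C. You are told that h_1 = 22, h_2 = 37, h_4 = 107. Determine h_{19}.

Write the equations: A + B + 2C = 22; 2A + B + 4C = 37; 4A + B + 16C = 107.
Subtracting the first from the second: A + 2C = 15.
Subtracting the second from the third: 2A + 12C = 70.
Solving: C = 5, A = 5, then B = 7.
So h_k = 5·k + 7 + 5·2^k; at k=19 this is 2621542.

2621542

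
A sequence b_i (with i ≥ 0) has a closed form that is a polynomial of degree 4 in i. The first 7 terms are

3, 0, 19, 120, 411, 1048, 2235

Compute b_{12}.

38379

1st diffs: -3, 19, 101, 291, 637, 1187.
2nd diffs: 22, 82, 190, 346, 550.
3rd diffs: 60, 108, 156, 204.
4th diffs: 48, 48, 48 (constant).
Newton forward-difference form: b_i = 3 + (-3)·C(i,1) + 22·C(i,2) + 60·C(i,3) + 48·C(i,4).
At i = 12: i = 12, so b_{12} = 3 - 36 + 1452 + 13200 + 23760 = 38379.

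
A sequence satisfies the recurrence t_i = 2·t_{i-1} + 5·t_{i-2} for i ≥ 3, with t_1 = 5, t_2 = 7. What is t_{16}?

338807993

Applying the relation repeatedly:
t_3 = 39, t_4 = 113, t_5 = 421, …, t_{13} = 8254661, t_{14} = 28473487, t_{15} = 98220279, t_{16} = 338807993.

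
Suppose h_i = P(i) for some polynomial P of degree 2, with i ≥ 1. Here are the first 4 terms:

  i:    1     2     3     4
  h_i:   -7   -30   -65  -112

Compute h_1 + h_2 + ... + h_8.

-1372

1st diffs: -23, -35, -47.
2nd diffs: -12, -12 (constant).
Newton forward-difference form: h_i = -7 + (-23)·C(i-1,1) + (-12)·C(i-1,2).
Continuing: -171, -242, -325, -420.
Summing i = 1..8 (8 terms) gives -1372.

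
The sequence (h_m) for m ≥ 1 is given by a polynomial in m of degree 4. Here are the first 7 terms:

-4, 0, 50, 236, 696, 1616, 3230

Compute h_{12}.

1st diffs: 4, 50, 186, 460, 920, 1614.
2nd diffs: 46, 136, 274, 460, 694.
3rd diffs: 90, 138, 186, 234.
4th diffs: 48, 48, 48 (constant).
Newton forward-difference form: h_m = -4 + 4·C(m-1,1) + 46·C(m-1,2) + 90·C(m-1,3) + 48·C(m-1,4).
At m = 12: m-1 = 11, so h_{12} = -4 + 44 + 2530 + 14850 + 15840 = 33260.

33260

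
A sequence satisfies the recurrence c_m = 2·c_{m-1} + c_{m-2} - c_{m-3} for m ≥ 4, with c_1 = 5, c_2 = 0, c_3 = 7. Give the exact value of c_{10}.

Compute successive terms:
c_4 = 9  c_5 = 25  c_6 = 52  c_7 = 120  c_8 = 267  c_9 = 602  c_{10} = 1351.

1351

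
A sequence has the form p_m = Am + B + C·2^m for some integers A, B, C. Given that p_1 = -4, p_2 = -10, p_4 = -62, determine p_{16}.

At m = 1, 2, 4: A + B + 2C = -4; 2A + B + 4C = -10; 4A + B + 16C = -62.
Subtracting the first from the second: A + 2C = -6.
Subtracting the second from the third: 2A + 12C = -52.
Solving: C = -5, A = 4, then B = 2.
Therefore p_{16} = 64 + 2 + (-5)·65536 = -327614.

-327614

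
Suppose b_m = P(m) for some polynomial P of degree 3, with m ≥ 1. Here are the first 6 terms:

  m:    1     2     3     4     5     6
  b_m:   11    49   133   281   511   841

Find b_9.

1st diffs: 38, 84, 148, 230, 330.
2nd diffs: 46, 64, 82, 100.
3rd diffs: 18, 18, 18 (constant).
Newton forward-difference form: b_m = 11 + 38·C(m-1,1) + 46·C(m-1,2) + 18·C(m-1,3).
At m = 9: m-1 = 8, so b_9 = 11 + 304 + 1288 + 1008 = 2611.

2611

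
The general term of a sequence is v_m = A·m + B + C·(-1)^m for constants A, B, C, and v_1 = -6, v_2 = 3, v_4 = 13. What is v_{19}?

At m = 1, 2, 4: A + B - C = -6; 2A + B + C = 3; 4A + B + C = 13.
Subtracting the first from the second: A + 2C = 9.
Subtracting the second from the third: 2A = 10.
Solving: C = 2, A = 5, then B = -9.
So v_m = 5·m + (-9) + 2·(-1)^m; at m=19 this is 84.

84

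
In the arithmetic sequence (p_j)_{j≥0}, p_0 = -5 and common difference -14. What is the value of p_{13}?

p_j = -5 + (j - 0)·(-14).
p_{13} = -5 + 13·(-14) = -187.

-187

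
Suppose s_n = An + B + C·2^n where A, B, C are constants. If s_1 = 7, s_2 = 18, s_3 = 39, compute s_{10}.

Plug in n = 1, 2, 3: A + B + 2C = 7; 2A + B + 4C = 18; 3A + B + 8C = 39.
Subtracting the first from the second: A + 2C = 11.
Subtracting the second from the third: A + 4C = 21.
Solving: C = 5, A = 1, then B = -4.
So s_n = 1·n + (-4) + 5·2^n; at n=10 this is 5126.

5126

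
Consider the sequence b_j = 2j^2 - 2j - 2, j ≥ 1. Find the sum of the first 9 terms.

462

Over j = 1..9: Σj = 45, Σj² = 285.
Total = (2)·285 + (-2)·45 + (-2)·9 = 462.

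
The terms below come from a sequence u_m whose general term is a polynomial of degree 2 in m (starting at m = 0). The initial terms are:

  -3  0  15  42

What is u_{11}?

690

1st diffs: 3, 15, 27.
2nd diffs: 12, 12 (constant).
So u_m = 6m^2 - 3m - 3.
Evaluating at m = 11 gives u_{11} = 690.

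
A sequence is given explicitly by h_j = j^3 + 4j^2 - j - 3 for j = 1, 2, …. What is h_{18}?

7107

h_{18} = 1·18^3 + 4·18^2 - 1·18 - 3 = 7107.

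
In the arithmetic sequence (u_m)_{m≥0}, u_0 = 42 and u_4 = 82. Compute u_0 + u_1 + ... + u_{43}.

11308

Common difference d = (82 - 42) / (4 - 0) = 10.
u_m = 42 + (m - 0)·10.
u_{43} = 472; S = 44·(42 + 472)/2 = 11308.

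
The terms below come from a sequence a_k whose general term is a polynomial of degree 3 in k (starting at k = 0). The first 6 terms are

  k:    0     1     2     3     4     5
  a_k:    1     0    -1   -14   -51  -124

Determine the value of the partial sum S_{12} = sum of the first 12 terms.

-5994

1st diffs: -1, -1, -13, -37, -73.
2nd diffs: 0, -12, -24, -36.
3rd diffs: -12, -12, -12 (constant).
Newton forward-difference form: a_k = 1 + (-1)·C(k,1) + (-12)·C(k,3).
Continuing: …, -245, -426, -679, -1016, …, a_{11} = -1990.
Summing k = 0..11 (12 terms) gives -5994.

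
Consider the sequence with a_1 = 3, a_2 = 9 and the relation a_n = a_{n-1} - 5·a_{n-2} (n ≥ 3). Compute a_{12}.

Iterate the recurrence:
a_3 = -6, a_4 = -51, a_5 = -21, a_6 = 234, a_7 = 339, a_8 = -831, a_9 = -2526, a_{10} = 1629, a_{11} = 14259, a_{12} = 6114.

6114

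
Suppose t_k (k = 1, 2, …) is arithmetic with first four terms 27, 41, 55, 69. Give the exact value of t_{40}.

Common difference d = 14.
t_k = 27 + (k - 1)·14.
t_{40} = 27 + 39·14 = 573.

573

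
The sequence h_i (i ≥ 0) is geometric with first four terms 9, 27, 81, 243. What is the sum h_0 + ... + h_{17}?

Common ratio r = 3.
h_i = 9·3^(i-0).
S = 9·(3^18 - 1)/(3 - 1) = 9·(387420489 - 1)/(2) = 1743392196.

1743392196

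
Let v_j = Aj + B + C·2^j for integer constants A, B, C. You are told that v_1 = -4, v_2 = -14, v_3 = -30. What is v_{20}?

Write the equations: A + B + 2C = -4; 2A + B + 4C = -14; 3A + B + 8C = -30.
Subtracting the first from the second: A + 2C = -10.
Subtracting the second from the third: A + 4C = -16.
Solving: C = -3, A = -4, then B = 6.
So v_j = -4·j + 6 + (-3)·2^j; at j=20 this is -3145802.

-3145802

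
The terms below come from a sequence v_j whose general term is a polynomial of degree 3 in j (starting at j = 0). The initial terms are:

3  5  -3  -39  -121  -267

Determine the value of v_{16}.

1st diffs: 2, -8, -36, -82, -146.
2nd diffs: -10, -28, -46, -64.
3rd diffs: -18, -18, -18 (constant).
Newton forward-difference form: v_j = 3 + 2·C(j,1) + (-10)·C(j,2) + (-18)·C(j,3).
At j = 16: j = 16, so v_{16} = 3 + 32 - 1200 - 10080 = -11245.

-11245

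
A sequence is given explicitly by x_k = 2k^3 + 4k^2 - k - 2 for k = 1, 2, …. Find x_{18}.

x_{18} = 2·18^3 + 4·18^2 - 1·18 - 2 = 12940.

12940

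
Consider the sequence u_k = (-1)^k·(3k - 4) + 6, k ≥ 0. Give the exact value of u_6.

(-1)^6 = 1; 3k - 4 at k=6 is 14; so u_6 = 20.

20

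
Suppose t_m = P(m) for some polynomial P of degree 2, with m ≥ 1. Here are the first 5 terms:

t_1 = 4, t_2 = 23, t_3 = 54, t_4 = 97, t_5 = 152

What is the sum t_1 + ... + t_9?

1st diffs: 19, 31, 43, 55.
2nd diffs: 12, 12, 12 (constant).
Newton forward-difference form: t_m = 4 + 19·C(m-1,1) + 12·C(m-1,2).
Continuing: 219, 298, 389, 492.
Summing m = 1..9 (9 terms) gives 1728.

1728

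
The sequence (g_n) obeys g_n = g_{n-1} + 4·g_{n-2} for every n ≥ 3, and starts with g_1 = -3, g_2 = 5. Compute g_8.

125

Applying the relation repeatedly:
g_3 = -7, g_4 = 13, g_5 = -15, g_6 = 37, g_7 = -23, g_8 = 125.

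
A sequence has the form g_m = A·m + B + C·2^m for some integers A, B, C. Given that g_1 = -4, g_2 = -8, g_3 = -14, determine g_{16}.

Plug in m = 1, 2, 3: A + B + 2C = -4; 2A + B + 4C = -8; 3A + B + 8C = -14.
Subtracting the first from the second: A + 2C = -4.
Subtracting the second from the third: A + 4C = -6.
Solving: C = -1, A = -2, then B = 0.
Hence g_{16} = -2·16 + 0 + (-1)·65536 = -65568.

-65568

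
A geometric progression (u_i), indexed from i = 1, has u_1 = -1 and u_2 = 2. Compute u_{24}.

8388608

Common ratio r = -2.
u_i = (-1)·(-2)^(i-1).
u_{24} = (-1)·(-2)^23 = 8388608.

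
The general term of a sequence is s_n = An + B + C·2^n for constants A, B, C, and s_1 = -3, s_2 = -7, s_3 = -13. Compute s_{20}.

-1048615

Plug in n = 1, 2, 3: A + B + 2C = -3; 2A + B + 4C = -7; 3A + B + 8C = -13.
Subtracting the first from the second: A + 2C = -4.
Subtracting the second from the third: A + 4C = -6.
Solving: C = -1, A = -2, then B = 1.
So s_n = -2·n + 1 + (-1)·2^n; at n=20 this is -1048615.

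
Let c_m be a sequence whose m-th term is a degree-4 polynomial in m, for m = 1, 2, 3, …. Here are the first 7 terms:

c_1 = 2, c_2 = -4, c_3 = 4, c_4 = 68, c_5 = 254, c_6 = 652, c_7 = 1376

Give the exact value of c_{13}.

21974

1st diffs: -6, 8, 64, 186, 398, 724.
2nd diffs: 14, 56, 122, 212, 326.
3rd diffs: 42, 66, 90, 114.
4th diffs: 24, 24, 24 (constant).
So c_m = m^4 - 3m^3 + 4.
Evaluating at m = 13 gives c_{13} = 21974.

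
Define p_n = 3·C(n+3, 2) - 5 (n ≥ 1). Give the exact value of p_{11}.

268

C(14, 2) = 91, so p_{11} = 268.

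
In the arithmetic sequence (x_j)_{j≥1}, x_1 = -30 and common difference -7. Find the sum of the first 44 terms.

-7942

x_j = -30 + (j - 1)·(-7).
x_{44} = -331; S = 44·(-30 + (-331))/2 = -7942.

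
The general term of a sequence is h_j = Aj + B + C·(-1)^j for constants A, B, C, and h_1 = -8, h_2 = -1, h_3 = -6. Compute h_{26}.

Plug in j = 1, 2, 3: A + B - C = -8; 2A + B + C = -1; 3A + B - C = -6.
Subtracting the first from the second: A + 2C = 7.
Subtracting the second from the third: A - 2C = -5.
Solving: C = 3, A = 1, then B = -6.
So h_j = 1·j + (-6) + 3·(-1)^j; at j=26 this is 23.

23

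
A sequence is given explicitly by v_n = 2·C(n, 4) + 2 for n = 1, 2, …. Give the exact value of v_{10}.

422

C(10, 4) = 210, so v_{10} = 422.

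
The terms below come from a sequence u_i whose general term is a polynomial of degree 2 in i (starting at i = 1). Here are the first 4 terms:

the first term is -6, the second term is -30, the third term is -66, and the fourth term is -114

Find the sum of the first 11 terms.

-3366

1st diffs: -24, -36, -48.
2nd diffs: -12, -12 (constant).
Newton forward-difference form: u_i = -6 + (-24)·C(i-1,1) + (-12)·C(i-1,2).
Continuing: …, -174, -246, -330, -426, …, u_{11} = -786.
Summing i = 1..11 (11 terms) gives -3366.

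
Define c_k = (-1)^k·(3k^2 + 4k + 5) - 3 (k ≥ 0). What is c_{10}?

(-1)^10 = 1; 3k^2 + 4k + 5 at k=10 is 345; so c_{10} = 342.

342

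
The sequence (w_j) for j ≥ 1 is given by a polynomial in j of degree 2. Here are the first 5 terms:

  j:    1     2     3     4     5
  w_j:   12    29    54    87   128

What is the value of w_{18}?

1st diffs: 17, 25, 33, 41.
2nd diffs: 8, 8, 8 (constant).
Newton forward-difference form: w_j = 12 + 17·C(j-1,1) + 8·C(j-1,2).
At j = 18: j-1 = 17, so w_{18} = 12 + 289 + 1088 = 1389.

1389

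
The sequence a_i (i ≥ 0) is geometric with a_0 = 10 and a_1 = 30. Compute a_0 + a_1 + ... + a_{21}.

156905298040

Common ratio r = 3.
a_i = 10·3^(i-0).
S = 10·(3^22 - 1)/(3 - 1) = 10·(31381059609 - 1)/(2) = 156905298040.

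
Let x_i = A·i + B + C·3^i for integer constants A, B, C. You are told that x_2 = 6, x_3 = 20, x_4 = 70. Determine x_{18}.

The three given values yield: 2A + B + 9C = 6; 3A + B + 27C = 20; 4A + B + 81C = 70.
Subtracting the first from the second: A + 18C = 14.
Subtracting the second from the third: A + 54C = 50.
Solving: C = 1, A = -4, then B = 5.
So x_i = -4·i + 5 + 1·3^i; at i=18 this is 387420422.

387420422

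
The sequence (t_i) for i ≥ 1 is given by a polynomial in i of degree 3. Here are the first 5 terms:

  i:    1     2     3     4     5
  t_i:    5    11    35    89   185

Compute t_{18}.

10715

1st diffs: 6, 24, 54, 96.
2nd diffs: 18, 30, 42.
3rd diffs: 12, 12 (constant).
So t_i = 2i^3 - 3i^2 + i + 5.
Evaluating at i = 18 gives t_{18} = 10715.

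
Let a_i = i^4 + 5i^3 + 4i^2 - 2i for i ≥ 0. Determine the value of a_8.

6896

a_8 = 1·8^4 + 5·8^3 + 4·8^2 - 2·8 = 6896.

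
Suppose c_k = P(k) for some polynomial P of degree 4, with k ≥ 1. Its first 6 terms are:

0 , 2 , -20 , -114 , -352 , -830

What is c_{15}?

-43652

1st diffs: 2, -22, -94, -238, -478.
2nd diffs: -24, -72, -144, -240.
3rd diffs: -48, -72, -96.
4th diffs: -24, -24 (constant).
Newton forward-difference form: c_k = 2·C(k-1,1) + (-24)·C(k-1,2) + (-48)·C(k-1,3) + (-24)·C(k-1,4).
At k = 15: k-1 = 14, so c_{15} = 28 - 2184 - 17472 - 24024 = -43652.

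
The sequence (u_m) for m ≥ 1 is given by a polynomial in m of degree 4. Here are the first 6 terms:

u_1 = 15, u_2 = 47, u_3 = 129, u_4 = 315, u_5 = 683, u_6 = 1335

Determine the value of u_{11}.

14105

1st diffs: 32, 82, 186, 368, 652.
2nd diffs: 50, 104, 182, 284.
3rd diffs: 54, 78, 102.
4th diffs: 24, 24 (constant).
Newton forward-difference form: u_m = 15 + 32·C(m-1,1) + 50·C(m-1,2) + 54·C(m-1,3) + 24·C(m-1,4).
At m = 11: m-1 = 10, so u_{11} = 15 + 320 + 2250 + 6480 + 5040 = 14105.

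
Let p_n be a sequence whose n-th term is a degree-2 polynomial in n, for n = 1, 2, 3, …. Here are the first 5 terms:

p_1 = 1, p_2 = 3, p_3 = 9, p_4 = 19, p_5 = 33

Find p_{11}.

201

1st diffs: 2, 6, 10, 14.
2nd diffs: 4, 4, 4 (constant).
So p_n = 2n^2 - 4n + 3.
Evaluating at n = 11 gives p_{11} = 201.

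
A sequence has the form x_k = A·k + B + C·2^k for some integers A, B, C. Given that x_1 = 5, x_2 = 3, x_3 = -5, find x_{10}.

-3025

The three given values yield: A + B + 2C = 5; 2A + B + 4C = 3; 3A + B + 8C = -5.
Subtracting the first from the second: A + 2C = -2.
Subtracting the second from the third: A + 4C = -8.
Solving: C = -3, A = 4, then B = 7.
So x_k = 4·k + 7 + (-3)·2^k; at k=10 this is -3025.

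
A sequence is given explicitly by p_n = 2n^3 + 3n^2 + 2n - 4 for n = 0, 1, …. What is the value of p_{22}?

p_{22} = 2·22^3 + 3·22^2 + 2·22 - 4 = 22788.

22788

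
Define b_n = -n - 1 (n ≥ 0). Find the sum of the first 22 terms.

Over n = 0..21: Σn = 231.
Total = (-1)·231 + (-1)·22 = -253.

-253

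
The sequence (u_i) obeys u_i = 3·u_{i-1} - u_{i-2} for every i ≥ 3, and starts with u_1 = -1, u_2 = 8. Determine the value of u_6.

461

Applying the relation repeatedly:
u_3 = 25; u_4 = 67; u_5 = 176; u_6 = 461.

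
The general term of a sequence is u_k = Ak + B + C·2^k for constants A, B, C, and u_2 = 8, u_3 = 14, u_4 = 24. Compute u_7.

Write the equations: 2A + B + 4C = 8; 3A + B + 8C = 14; 4A + B + 16C = 24.
Subtracting the first from the second: A + 4C = 6.
Subtracting the second from the third: A + 8C = 10.
Solving: C = 1, A = 2, then B = 0.
So u_k = 2·k + 0 + 1·2^k; at k=7 this is 142.

142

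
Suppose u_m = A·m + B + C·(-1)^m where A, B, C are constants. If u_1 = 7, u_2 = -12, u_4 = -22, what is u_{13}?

-53

The three given values yield: A + B - C = 7; 2A + B + C = -12; 4A + B + C = -22.
Subtracting the first from the second: A + 2C = -19.
Subtracting the second from the third: 2A = -10.
Solving: C = -7, A = -5, then B = 5.
Therefore u_{13} = -65 + 5 + (-7)·(-1) = -53.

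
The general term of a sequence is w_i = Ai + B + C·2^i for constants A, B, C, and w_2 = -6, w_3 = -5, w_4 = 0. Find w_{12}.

Write the equations: 2A + B + 4C = -6; 3A + B + 8C = -5; 4A + B + 16C = 0.
Subtracting the first from the second: A + 4C = 1.
Subtracting the second from the third: A + 8C = 5.
Solving: C = 1, A = -3, then B = -4.
Hence w_{12} = -3·12 + (-4) + 1·4096 = 4056.

4056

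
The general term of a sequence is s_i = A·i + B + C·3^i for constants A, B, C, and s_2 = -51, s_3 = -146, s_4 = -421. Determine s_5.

The three given values yield: 2A + B + 9C = -51; 3A + B + 27C = -146; 4A + B + 81C = -421.
Subtracting the first from the second: A + 18C = -95.
Subtracting the second from the third: A + 54C = -275.
Solving: C = -5, A = -5, then B = 4.
So s_i = -5·i + 4 + (-5)·3^i; at i=5 this is -1236.

-1236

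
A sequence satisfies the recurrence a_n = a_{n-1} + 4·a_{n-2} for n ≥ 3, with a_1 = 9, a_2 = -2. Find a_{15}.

1534034

Iterate the recurrence:
a_3 = 34  a_4 = 26  a_5 = 162  …  a_{12} = 90266  a_{13} = 234594  a_{14} = 595658  a_{15} = 1534034.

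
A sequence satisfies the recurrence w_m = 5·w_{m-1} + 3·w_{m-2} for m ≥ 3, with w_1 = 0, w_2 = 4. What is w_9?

584660

Iterate the recurrence:
w_3 = 20; w_4 = 112; w_5 = 620; w_6 = 3436; w_7 = 19040; w_8 = 105508; w_9 = 584660.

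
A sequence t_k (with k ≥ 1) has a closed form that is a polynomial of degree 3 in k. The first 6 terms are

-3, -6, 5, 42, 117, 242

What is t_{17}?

1st diffs: -3, 11, 37, 75, 125.
2nd diffs: 14, 26, 38, 50.
3rd diffs: 12, 12, 12 (constant).
So t_k = 2k^3 - 5k^2 - 2k + 2.
Evaluating at k = 17 gives t_{17} = 8349.

8349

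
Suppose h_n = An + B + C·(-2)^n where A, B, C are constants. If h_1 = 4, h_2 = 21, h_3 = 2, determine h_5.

-36

Write the equations: A + B - 2C = 4; 2A + B + 4C = 21; 3A + B - 8C = 2.
Subtracting the first from the second: A + 6C = 17.
Subtracting the second from the third: A - 12C = -19.
Solving: C = 2, A = 5, then B = 3.
So h_n = 5·n + 3 + 2·(-2)^n; at n=5 this is -36.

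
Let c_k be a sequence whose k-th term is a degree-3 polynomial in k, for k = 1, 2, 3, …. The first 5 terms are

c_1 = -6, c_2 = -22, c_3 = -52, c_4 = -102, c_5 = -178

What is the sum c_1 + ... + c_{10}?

-3720

1st diffs: -16, -30, -50, -76.
2nd diffs: -14, -20, -26.
3rd diffs: -6, -6 (constant).
Newton forward-difference form: c_k = -6 + (-16)·C(k-1,1) + (-14)·C(k-1,2) + (-6)·C(k-1,3).
Continuing: …, -286, -432, -622, -862, …, c_{10} = -1158.
Summing k = 1..10 (10 terms) gives -3720.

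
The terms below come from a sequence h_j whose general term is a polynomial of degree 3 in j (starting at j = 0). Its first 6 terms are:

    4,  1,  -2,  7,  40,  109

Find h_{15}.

5419

1st diffs: -3, -3, 9, 33, 69.
2nd diffs: 0, 12, 24, 36.
3rd diffs: 12, 12, 12 (constant).
Newton forward-difference form: h_j = 4 + (-3)·C(j,1) + 12·C(j,3).
At j = 15: j = 15, so h_{15} = 4 - 45 + 5460 = 5419.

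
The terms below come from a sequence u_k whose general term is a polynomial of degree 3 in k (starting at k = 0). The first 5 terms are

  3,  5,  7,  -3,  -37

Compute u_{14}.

1st diffs: 2, 2, -10, -34.
2nd diffs: 0, -12, -24.
3rd diffs: -12, -12 (constant).
So u_k = -2k^3 + 6k^2 - 2k + 3.
Evaluating at k = 14 gives u_{14} = -4337.

-4337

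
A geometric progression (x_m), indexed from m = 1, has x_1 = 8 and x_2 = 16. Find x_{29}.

Common ratio r = 2.
x_m = 8·2^(m-1).
x_{29} = 8·2^28 = 2147483648.

2147483648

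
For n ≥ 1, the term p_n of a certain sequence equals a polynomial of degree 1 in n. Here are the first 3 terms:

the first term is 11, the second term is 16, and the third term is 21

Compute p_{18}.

96

1st diffs: 5, 5 (constant).
So p_n = 5n + 6.
Evaluating at n = 18 gives p_{18} = 96.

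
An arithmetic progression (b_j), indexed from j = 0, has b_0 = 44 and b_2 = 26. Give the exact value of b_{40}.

-316

Common difference d = (26 - 44) / (2 - 0) = -9.
b_j = 44 + (j - 0)·(-9).
b_{40} = 44 + 40·(-9) = -316.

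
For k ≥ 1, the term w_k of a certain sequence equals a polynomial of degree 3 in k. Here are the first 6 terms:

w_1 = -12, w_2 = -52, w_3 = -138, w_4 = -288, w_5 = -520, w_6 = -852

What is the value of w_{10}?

-3540

1st diffs: -40, -86, -150, -232, -332.
2nd diffs: -46, -64, -82, -100.
3rd diffs: -18, -18, -18 (constant).
Newton forward-difference form: w_k = -12 + (-40)·C(k-1,1) + (-46)·C(k-1,2) + (-18)·C(k-1,3).
At k = 10: k-1 = 9, so w_{10} = -12 - 360 - 1656 - 1512 = -3540.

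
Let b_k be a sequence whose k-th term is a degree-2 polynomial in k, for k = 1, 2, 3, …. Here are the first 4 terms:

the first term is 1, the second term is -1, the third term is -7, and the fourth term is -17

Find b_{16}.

-449

1st diffs: -2, -6, -10.
2nd diffs: -4, -4 (constant).
Newton forward-difference form: b_k = 1 + (-2)·C(k-1,1) + (-4)·C(k-1,2).
At k = 16: k-1 = 15, so b_{16} = 1 - 30 - 420 = -449.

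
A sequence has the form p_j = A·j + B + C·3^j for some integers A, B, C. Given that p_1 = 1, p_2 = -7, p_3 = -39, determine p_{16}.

Plug in j = 1, 2, 3: A + B + 3C = 1; 2A + B + 9C = -7; 3A + B + 27C = -39.
Subtracting the first from the second: A + 6C = -8.
Subtracting the second from the third: A + 18C = -32.
Solving: C = -2, A = 4, then B = 3.
Hence p_{16} = 4·16 + 3 + (-2)·43046721 = -86093375.

-86093375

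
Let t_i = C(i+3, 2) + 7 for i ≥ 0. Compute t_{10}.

C(13, 2) = 78, so t_{10} = 85.

85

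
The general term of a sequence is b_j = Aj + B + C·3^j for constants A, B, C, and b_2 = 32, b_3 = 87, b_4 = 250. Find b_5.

The three given values yield: 2A + B + 9C = 32; 3A + B + 27C = 87; 4A + B + 81C = 250.
Subtracting the first from the second: A + 18C = 55.
Subtracting the second from the third: A + 54C = 163.
Solving: C = 3, A = 1, then B = 3.
Therefore b_5 = 5 + 3 + 3·243 = 737.

737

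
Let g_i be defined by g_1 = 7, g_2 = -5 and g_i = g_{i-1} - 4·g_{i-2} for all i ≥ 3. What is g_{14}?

27403

Compute successive terms:
g_3 = -33, g_4 = -13, g_5 = 119, …, g_{11} = 3263, g_{12} = -13485, g_{13} = -26537, g_{14} = 27403.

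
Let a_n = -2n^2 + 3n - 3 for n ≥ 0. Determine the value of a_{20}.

a_{20} = -2·20^2 + 3·20 - 3 = -743.

-743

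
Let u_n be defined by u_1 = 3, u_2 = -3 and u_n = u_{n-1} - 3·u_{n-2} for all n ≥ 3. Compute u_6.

Step forward from the initial values:
u_3 = -12, u_4 = -3, u_5 = 33, u_6 = 42.

42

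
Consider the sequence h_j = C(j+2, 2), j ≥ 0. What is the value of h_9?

55

C(11, 2) = 55, so h_9 = 55.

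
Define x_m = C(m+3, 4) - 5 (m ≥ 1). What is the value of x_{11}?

C(14, 4) = 1001, so x_{11} = 996.

996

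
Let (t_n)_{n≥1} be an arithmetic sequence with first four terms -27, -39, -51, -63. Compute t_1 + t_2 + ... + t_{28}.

-5292

Common difference d = -12.
t_n = -27 + (n - 1)·(-12).
t_{28} = -351; S = 28·(-27 + (-351))/2 = -5292.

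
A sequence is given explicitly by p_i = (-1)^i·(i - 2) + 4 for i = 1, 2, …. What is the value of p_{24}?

(-1)^24 = 1; i - 2 at i=24 is 22; so p_{24} = 26.

26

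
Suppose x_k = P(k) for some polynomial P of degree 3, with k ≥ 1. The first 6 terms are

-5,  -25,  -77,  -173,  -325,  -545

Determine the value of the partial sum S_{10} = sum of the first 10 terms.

-7310

1st diffs: -20, -52, -96, -152, -220.
2nd diffs: -32, -44, -56, -68.
3rd diffs: -12, -12, -12 (constant).
So x_k = -2k^3 - 4k^2 + 6k - 5.
Continuing: -845, -1237, -1733, -2345.
Summing k = 1..10 (10 terms) gives -7310.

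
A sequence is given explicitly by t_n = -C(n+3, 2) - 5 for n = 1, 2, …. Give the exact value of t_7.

C(10, 2) = 45, so t_7 = -50.

-50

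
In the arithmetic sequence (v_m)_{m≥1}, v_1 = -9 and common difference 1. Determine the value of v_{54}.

v_m = -9 + (m - 1)·1.
v_{54} = -9 + 53·1 = 44.

44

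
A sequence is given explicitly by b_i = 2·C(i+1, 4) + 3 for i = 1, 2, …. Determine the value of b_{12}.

C(13, 4) = 715, so b_{12} = 1433.

1433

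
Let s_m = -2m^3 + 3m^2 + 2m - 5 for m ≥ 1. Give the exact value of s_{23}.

s_{23} = -2·23^3 + 3·23^2 + 2·23 - 5 = -22706.

-22706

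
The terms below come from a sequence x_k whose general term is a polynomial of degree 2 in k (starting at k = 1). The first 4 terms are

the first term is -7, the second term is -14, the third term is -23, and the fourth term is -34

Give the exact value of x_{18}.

-398

1st diffs: -7, -9, -11.
2nd diffs: -2, -2 (constant).
Newton forward-difference form: x_k = -7 + (-7)·C(k-1,1) + (-2)·C(k-1,2).
At k = 18: k-1 = 17, so x_{18} = -7 - 119 - 272 = -398.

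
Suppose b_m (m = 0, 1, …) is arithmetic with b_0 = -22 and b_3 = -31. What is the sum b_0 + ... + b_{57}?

Common difference d = (-31 - (-22)) / (3 - 0) = -3.
b_m = -22 + (m - 0)·(-3).
b_{57} = -193; S = 58·(-22 + (-193))/2 = -6235.

-6235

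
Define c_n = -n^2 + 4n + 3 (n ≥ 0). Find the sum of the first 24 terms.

Over n = 0..23: Σn = 276, Σn² = 4324.
Total = (-1)·4324 + (4)·276 + (3)·24 = -3148.

-3148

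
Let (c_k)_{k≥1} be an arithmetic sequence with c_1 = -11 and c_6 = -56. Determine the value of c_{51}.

-461

Common difference d = (-56 - (-11)) / (6 - 1) = -9.
c_k = -11 + (k - 1)·(-9).
c_{51} = -11 + 50·(-9) = -461.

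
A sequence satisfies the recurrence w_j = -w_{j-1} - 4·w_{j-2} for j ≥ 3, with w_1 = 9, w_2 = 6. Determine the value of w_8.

Applying the relation repeatedly:
w_3 = -42  w_4 = 18  w_5 = 150  w_6 = -222  w_7 = -378  w_8 = 1266.

1266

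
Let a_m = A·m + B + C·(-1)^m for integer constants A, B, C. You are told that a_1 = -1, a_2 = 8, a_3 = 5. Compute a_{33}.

Plug in m = 1, 2, 3: A + B - C = -1; 2A + B + C = 8; 3A + B - C = 5.
Subtracting the first from the second: A + 2C = 9.
Subtracting the second from the third: A - 2C = -3.
Solving: C = 3, A = 3, then B = -1.
Hence a_{33} = 3·33 + (-1) + 3·(-1) = 95.

95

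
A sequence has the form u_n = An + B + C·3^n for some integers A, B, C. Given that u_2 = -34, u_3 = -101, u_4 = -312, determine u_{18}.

-1549681874

Plug in n = 2, 3, 4: 2A + B + 9C = -34; 3A + B + 27C = -101; 4A + B + 81C = -312.
Subtracting the first from the second: A + 18C = -67.
Subtracting the second from the third: A + 54C = -211.
Solving: C = -4, A = 5, then B = -8.
Hence u_{18} = 5·18 + (-8) + (-4)·387420489 = -1549681874.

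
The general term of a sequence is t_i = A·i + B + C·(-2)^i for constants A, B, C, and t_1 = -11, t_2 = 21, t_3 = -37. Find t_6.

Write the equations: A + B - 2C = -11; 2A + B + 4C = 21; 3A + B - 8C = -37.
Subtracting the first from the second: A + 6C = 32.
Subtracting the second from the third: A - 12C = -58.
Solving: C = 5, A = 2, then B = -3.
Therefore t_6 = 12 + (-3) + 5·64 = 329.

329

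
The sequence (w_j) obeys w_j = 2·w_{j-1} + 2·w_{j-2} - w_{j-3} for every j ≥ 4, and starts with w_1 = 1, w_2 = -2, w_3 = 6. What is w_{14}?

147022

Compute successive terms:
w_4 = 7  w_5 = 28  w_6 = 64  …  w_{11} = 8196  w_{12} = 21448  w_{13} = 56161  w_{14} = 147022.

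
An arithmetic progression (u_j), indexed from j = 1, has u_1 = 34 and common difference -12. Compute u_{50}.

u_j = 34 + (j - 1)·(-12).
u_{50} = 34 + 49·(-12) = -554.

-554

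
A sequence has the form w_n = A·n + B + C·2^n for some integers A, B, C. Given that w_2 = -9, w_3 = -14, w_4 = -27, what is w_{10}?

-2025

At n = 2, 3, 4: 2A + B + 4C = -9; 3A + B + 8C = -14; 4A + B + 16C = -27.
Subtracting the first from the second: A + 4C = -5.
Subtracting the second from the third: A + 8C = -13.
Solving: C = -2, A = 3, then B = -7.
Hence w_{10} = 3·10 + (-7) + (-2)·1024 = -2025.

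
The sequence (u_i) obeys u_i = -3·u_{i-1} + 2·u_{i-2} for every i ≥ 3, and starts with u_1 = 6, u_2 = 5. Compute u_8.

Applying the relation repeatedly:
u_3 = -3  u_4 = 19  u_5 = -63  u_6 = 227  u_7 = -807  u_8 = 2875.

2875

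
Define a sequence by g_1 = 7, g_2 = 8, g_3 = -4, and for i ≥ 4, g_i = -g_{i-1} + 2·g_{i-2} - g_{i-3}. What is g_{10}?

1280

Applying the relation repeatedly:
g_4 = 13  g_5 = -29  g_6 = 59  g_7 = -130  g_8 = 277  g_9 = -596  g_{10} = 1280.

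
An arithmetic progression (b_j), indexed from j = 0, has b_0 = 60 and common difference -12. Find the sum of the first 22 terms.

-1452

b_j = 60 + (j - 0)·(-12).
b_{21} = -192; S = 22·(60 + (-192))/2 = -1452.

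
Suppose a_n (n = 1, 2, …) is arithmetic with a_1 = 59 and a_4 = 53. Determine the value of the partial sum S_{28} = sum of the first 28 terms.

Common difference d = (53 - 59) / (4 - 1) = -2.
a_n = 59 + (n - 1)·(-2).
a_{28} = 5; S = 28·(59 + 5)/2 = 896.

896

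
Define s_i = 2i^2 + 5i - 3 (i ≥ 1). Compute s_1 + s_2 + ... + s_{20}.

6730

Over i = 1..20: Σi = 210, Σi² = 2870.
Total = (2)·2870 + (5)·210 + (-3)·20 = 6730.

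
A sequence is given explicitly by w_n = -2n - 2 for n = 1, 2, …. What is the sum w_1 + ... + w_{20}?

Over n = 1..20: Σn = 210.
Total = (-2)·210 + (-2)·20 = -460.

-460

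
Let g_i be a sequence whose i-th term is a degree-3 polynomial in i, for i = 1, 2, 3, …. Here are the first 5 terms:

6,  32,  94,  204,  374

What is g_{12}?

1st diffs: 26, 62, 110, 170.
2nd diffs: 36, 48, 60.
3rd diffs: 12, 12 (constant).
So g_i = 2i^3 + 6i^2 - 6i + 4.
Evaluating at i = 12 gives g_{12} = 4252.

4252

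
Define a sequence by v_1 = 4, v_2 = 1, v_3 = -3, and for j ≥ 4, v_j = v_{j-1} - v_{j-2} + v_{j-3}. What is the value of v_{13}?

Compute successive terms:
v_4 = 0;  v_5 = 4;  v_6 = 1;  v_7 = -3;  v_8 = 0;  v_9 = 4;  v_{10} = 1;  v_{11} = -3;  v_{12} = 0;  v_{13} = 4.

4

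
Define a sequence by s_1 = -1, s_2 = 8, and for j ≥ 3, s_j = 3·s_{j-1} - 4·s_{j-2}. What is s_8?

Applying the relation repeatedly:
s_3 = 28;  s_4 = 52;  s_5 = 44;  s_6 = -76;  s_7 = -404;  s_8 = -908.

-908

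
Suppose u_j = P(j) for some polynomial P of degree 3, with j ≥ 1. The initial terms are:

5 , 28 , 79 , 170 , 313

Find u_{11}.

1st diffs: 23, 51, 91, 143.
2nd diffs: 28, 40, 52.
3rd diffs: 12, 12 (constant).
So u_j = 2j^3 + 2j^2 + 3j - 2.
Evaluating at j = 11 gives u_{11} = 2935.

2935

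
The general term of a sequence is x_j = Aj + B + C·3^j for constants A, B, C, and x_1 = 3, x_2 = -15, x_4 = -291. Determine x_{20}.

Plug in j = 1, 2, 4: A + B + 3C = 3; 2A + B + 9C = -15; 4A + B + 81C = -291.
Subtracting the first from the second: A + 6C = -18.
Subtracting the second from the third: 2A + 72C = -276.
Solving: C = -4, A = 6, then B = 9.
Hence x_{20} = 6·20 + 9 + (-4)·3486784401 = -13947137475.

-13947137475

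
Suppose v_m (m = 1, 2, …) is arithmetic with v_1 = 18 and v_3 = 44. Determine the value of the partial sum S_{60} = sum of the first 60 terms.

24090

Common difference d = (44 - 18) / (3 - 1) = 13.
v_m = 18 + (m - 1)·13.
v_{60} = 785; S = 60·(18 + 785)/2 = 24090.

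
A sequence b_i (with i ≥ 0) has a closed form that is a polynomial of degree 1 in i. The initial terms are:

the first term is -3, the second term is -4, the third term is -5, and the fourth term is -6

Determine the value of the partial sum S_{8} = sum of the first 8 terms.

1st diffs: -1, -1, -1 (constant).
So b_i = -i - 3.
Continuing: -7, -8, -9, -10.
Summing i = 0..7 (8 terms) gives -52.

-52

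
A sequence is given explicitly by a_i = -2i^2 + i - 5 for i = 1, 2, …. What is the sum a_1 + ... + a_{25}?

-10850

Over i = 1..25: Σi = 325, Σi² = 5525.
Total = (-2)·5525 + (1)·325 + (-5)·25 = -10850.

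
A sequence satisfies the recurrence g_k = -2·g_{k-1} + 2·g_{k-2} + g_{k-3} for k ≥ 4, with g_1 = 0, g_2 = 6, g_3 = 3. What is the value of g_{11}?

-1320

Step forward from the initial values:
g_4 = 6; g_5 = 0; g_6 = 15; g_7 = -24; g_8 = 78; g_9 = -189; g_{10} = 510; g_{11} = -1320.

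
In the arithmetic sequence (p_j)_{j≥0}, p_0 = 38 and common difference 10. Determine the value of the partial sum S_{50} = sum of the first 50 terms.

14150

p_j = 38 + (j - 0)·10.
p_{49} = 528; S = 50·(38 + 528)/2 = 14150.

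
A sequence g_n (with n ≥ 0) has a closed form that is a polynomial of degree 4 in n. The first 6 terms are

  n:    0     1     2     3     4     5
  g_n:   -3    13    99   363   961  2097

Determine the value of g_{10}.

26347

1st diffs: 16, 86, 264, 598, 1136.
2nd diffs: 70, 178, 334, 538.
3rd diffs: 108, 156, 204.
4th diffs: 48, 48 (constant).
Newton forward-difference form: g_n = -3 + 16·C(n,1) + 70·C(n,2) + 108·C(n,3) + 48·C(n,4).
At n = 10: n = 10, so g_{10} = -3 + 160 + 3150 + 12960 + 10080 = 26347.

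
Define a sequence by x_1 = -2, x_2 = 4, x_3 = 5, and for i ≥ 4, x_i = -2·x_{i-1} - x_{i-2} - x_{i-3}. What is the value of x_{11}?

416

Step forward from the initial values:
x_4 = -12; x_5 = 15; x_6 = -23; x_7 = 43; x_8 = -78; x_9 = 136; x_{10} = -237; x_{11} = 416.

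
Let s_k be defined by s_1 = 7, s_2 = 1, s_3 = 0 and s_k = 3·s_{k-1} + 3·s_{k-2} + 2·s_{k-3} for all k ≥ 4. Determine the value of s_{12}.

742050

Step forward from the initial values:
s_4 = 17, s_5 = 53, s_6 = 210, s_7 = 823, s_8 = 3205, s_9 = 12504, s_{10} = 48773, s_{11} = 190241, s_{12} = 742050.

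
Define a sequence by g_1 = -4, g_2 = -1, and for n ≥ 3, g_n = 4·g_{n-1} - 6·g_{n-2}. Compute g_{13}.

Step forward from the initial values:
g_3 = 20;  g_4 = 86;  g_5 = 224;  …;  g_{10} = -19984;  g_{11} = -35776;  g_{12} = -23200;  g_{13} = 121856.

121856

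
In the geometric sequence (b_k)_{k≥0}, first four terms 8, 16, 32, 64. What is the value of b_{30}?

Common ratio r = 2.
b_k = 8·2^(k-0).
b_{30} = 8·2^30 = 8589934592.

8589934592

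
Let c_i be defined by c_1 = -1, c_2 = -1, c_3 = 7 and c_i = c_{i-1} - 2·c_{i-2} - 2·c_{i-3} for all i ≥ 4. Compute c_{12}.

-1149

Applying the relation repeatedly:
c_4 = 11;  c_5 = -1;  c_6 = -37;  c_7 = -57;  c_8 = 19;  c_9 = 207;  c_{10} = 283;  c_{11} = -169;  c_{12} = -1149.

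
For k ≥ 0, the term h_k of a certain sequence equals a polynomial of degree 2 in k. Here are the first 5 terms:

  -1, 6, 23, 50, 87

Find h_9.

1st diffs: 7, 17, 27, 37.
2nd diffs: 10, 10, 10 (constant).
So h_k = 5k^2 + 2k - 1.
Evaluating at k = 9 gives h_9 = 422.

422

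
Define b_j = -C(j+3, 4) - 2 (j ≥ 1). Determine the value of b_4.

C(7, 4) = 35, so b_4 = -37.

-37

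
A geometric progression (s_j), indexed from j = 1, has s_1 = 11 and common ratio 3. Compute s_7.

8019

s_j = 11·3^(j-1).
s_7 = 11·3^6 = 8019.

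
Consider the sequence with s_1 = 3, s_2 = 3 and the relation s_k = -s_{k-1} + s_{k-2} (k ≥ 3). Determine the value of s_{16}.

699

Iterate the recurrence:
s_3 = 0; s_4 = 3; s_5 = -3; …; s_{13} = -165; s_{14} = 267; s_{15} = -432; s_{16} = 699.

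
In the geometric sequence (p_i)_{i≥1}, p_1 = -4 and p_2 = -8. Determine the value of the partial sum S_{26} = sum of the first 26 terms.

-268435452

Common ratio r = 2.
p_i = (-4)·2^(i-1).
S = (-4)·(2^26 - 1)/(2 - 1) = (-4)·(67108864 - 1)/(1) = -268435452.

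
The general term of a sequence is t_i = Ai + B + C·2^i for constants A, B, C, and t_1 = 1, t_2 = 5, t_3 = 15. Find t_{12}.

Write the equations: A + B + 2C = 1; 2A + B + 4C = 5; 3A + B + 8C = 15.
Subtracting the first from the second: A + 2C = 4.
Subtracting the second from the third: A + 4C = 10.
Solving: C = 3, A = -2, then B = -3.
Therefore t_{12} = -24 + (-3) + 3·4096 = 12261.

12261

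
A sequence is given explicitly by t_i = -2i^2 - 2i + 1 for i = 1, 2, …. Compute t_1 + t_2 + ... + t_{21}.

-7063

Over i = 1..21: Σi = 231, Σi² = 3311.
Total = (-2)·3311 + (-2)·231 + (1)·21 = -7063.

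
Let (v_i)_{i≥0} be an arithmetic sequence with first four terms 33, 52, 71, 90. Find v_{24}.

489

Common difference d = 19.
v_i = 33 + (i - 0)·19.
v_{24} = 33 + 24·19 = 489.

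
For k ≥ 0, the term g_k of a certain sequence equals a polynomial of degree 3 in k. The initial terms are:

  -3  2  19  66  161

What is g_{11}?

1st diffs: 5, 17, 47, 95.
2nd diffs: 12, 30, 48.
3rd diffs: 18, 18 (constant).
Newton forward-difference form: g_k = -3 + 5·C(k,1) + 12·C(k,2) + 18·C(k,3).
At k = 11: k = 11, so g_{11} = -3 + 55 + 660 + 2970 = 3682.

3682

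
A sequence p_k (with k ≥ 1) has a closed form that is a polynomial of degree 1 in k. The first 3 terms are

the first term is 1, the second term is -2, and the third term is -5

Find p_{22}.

1st diffs: -3, -3 (constant).
So p_k = -3k + 4.
Evaluating at k = 22 gives p_{22} = -62.

-62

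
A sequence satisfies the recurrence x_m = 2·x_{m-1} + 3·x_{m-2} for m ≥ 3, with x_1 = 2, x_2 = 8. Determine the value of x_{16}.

Compute successive terms:
x_3 = 22, x_4 = 68, x_5 = 202, …, x_{13} = 1328602, x_{14} = 3985808, x_{15} = 11957422, x_{16} = 35872268.
(Characteristic roots are 3 and -1.)

35872268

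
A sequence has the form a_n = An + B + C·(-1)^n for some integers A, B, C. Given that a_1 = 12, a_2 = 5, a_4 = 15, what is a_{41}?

Plug in n = 1, 2, 4: A + B - C = 12; 2A + B + C = 5; 4A + B + C = 15.
Subtracting the first from the second: A + 2C = -7.
Subtracting the second from the third: 2A = 10.
Solving: C = -6, A = 5, then B = 1.
Hence a_{41} = 5·41 + 1 + (-6)·(-1) = 212.

212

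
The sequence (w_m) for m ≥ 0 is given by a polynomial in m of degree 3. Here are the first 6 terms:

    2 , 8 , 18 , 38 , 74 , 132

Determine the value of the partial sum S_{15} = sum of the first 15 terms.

10670

1st diffs: 6, 10, 20, 36, 58.
2nd diffs: 4, 10, 16, 22.
3rd diffs: 6, 6, 6 (constant).
So w_m = m^3 - m^2 + 6m + 2.
Continuing: …, 218, 338, 498, 704, …, w_{14} = 2634.
Summing m = 0..14 (15 terms) gives 10670.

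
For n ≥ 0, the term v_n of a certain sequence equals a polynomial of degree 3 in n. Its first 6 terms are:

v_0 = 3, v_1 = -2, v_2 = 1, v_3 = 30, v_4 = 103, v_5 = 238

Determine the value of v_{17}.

1st diffs: -5, 3, 29, 73, 135.
2nd diffs: 8, 26, 44, 62.
3rd diffs: 18, 18, 18 (constant).
Newton forward-difference form: v_n = 3 + (-5)·C(n,1) + 8·C(n,2) + 18·C(n,3).
At n = 17: n = 17, so v_{17} = 3 - 85 + 1088 + 12240 = 13246.

13246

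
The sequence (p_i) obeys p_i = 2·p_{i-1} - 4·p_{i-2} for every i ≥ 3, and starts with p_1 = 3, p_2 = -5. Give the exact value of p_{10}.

Compute successive terms:
p_3 = -22; p_4 = -24; p_5 = 40; p_6 = 176; p_7 = 192; p_8 = -320; p_9 = -1408; p_{10} = -1536.

-1536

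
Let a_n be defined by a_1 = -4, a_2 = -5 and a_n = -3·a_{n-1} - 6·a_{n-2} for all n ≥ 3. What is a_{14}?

770553

Iterate the recurrence:
a_3 = 39;  a_4 = -87;  a_5 = 27;  …;  a_{11} = 43011;  a_{12} = -1215;  a_{13} = -254421;  a_{14} = 770553.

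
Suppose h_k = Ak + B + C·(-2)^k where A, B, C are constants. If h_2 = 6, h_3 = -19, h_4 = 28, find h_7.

Write the equations: 2A + B + 4C = 6; 3A + B - 8C = -19; 4A + B + 16C = 28.
Subtracting the first from the second: A - 12C = -25.
Subtracting the second from the third: A + 24C = 47.
Solving: C = 2, A = -1, then B = 0.
So h_k = -1·k + 0 + 2·(-2)^k; at k=7 this is -263.

-263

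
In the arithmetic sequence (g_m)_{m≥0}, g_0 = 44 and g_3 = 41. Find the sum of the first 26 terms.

Common difference d = (41 - 44) / (3 - 0) = -1.
g_m = 44 + (m - 0)·(-1).
g_{25} = 19; S = 26·(44 + 19)/2 = 819.

819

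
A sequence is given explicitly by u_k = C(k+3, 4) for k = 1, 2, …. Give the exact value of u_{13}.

1820

C(16, 4) = 1820, so u_{13} = 1820.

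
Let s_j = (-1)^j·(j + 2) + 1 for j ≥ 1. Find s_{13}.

-14

(-1)^13 = -1; j + 2 at j=13 is 15; so s_{13} = -14.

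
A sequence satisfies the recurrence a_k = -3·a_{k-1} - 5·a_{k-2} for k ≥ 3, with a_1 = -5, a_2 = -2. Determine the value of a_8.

1942

Compute successive terms:
a_3 = 31, a_4 = -83, a_5 = 94, a_6 = 133, a_7 = -869, a_8 = 1942.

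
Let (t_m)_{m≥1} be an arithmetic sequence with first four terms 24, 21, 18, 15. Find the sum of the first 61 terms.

Common difference d = -3.
t_m = 24 + (m - 1)·(-3).
t_{61} = -156; S = 61·(24 + (-156))/2 = -4026.

-4026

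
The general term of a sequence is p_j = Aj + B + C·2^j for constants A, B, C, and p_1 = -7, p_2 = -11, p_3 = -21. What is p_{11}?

At j = 1, 2, 3: A + B + 2C = -7; 2A + B + 4C = -11; 3A + B + 8C = -21.
Subtracting the first from the second: A + 2C = -4.
Subtracting the second from the third: A + 4C = -10.
Solving: C = -3, A = 2, then B = -3.
So p_j = 2·j + (-3) + (-3)·2^j; at j=11 this is -6125.

-6125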